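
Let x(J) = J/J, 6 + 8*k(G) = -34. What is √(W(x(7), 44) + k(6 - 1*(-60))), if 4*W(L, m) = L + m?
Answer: 5/2 ≈ 2.5000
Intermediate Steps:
k(G) = -5 (k(G) = -¾ + (⅛)*(-34) = -¾ - 17/4 = -5)
x(J) = 1
W(L, m) = L/4 + m/4 (W(L, m) = (L + m)/4 = L/4 + m/4)
√(W(x(7), 44) + k(6 - 1*(-60))) = √(((¼)*1 + (¼)*44) - 5) = √((¼ + 11) - 5) = √(45/4 - 5) = √(25/4) = 5/2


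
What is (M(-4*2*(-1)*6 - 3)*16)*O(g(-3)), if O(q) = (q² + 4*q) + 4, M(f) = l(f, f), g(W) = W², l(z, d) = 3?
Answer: 5808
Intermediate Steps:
M(f) = 3
O(q) = 4 + q² + 4*q
(M(-4*2*(-1)*6 - 3)*16)*O(g(-3)) = (3*16)*(4 + ((-3)²)² + 4*(-3)²) = 48*(4 + 9² + 4*9) = 48*(4 + 81 + 36) = 48*121 = 5808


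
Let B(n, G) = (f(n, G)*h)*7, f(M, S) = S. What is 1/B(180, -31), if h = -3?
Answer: 1/651 ≈ 0.0015361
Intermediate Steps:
B(n, G) = -21*G (B(n, G) = (G*(-3))*7 = -3*G*7 = -21*G)
1/B(180, -31) = 1/(-21*(-31)) = 1/651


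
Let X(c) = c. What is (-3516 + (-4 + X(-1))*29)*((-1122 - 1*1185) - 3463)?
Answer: 21123970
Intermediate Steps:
(-3516 + (-4 + X(-1))*29)*((-1122 - 1*1185) - 3463) = (-3516 + (-4 - 1)*29)*((-1122 - 1*1185) - 3463) = (-3516 - 5*29)*((-1122 - 1185) - 3463) = (-3516 - 145)*(-2307 - 3463) = -3661*(-5770) = 21123970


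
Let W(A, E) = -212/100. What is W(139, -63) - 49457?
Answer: -1236478/25 ≈ -49459.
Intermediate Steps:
W(A, E) = -53/25 (W(A, E) = -212*1/100 = -53/25)
W(139, -63) - 49457 = -53/25 - 49457 = -1236478/25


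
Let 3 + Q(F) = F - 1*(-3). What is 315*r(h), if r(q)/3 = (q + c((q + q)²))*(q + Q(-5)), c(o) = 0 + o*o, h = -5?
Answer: -94452750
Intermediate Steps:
c(o) = o² (c(o) = 0 + o² = o²)
Q(F) = F (Q(F) = -3 + (F - 1*(-3)) = -3 + (F + 3) = -3 + (3 + F) = F)
r(q) = 3*(-5 + q)*(q + 16*q⁴) (r(q) = 3*((q + ((q + q)²)²)*(q - 5)) = 3*((q + ((2*q)²)²)*(-5 + q)) = 3*((q + (4*q²)²)*(-5 + q)) = 3*((q + 16*q⁴)*(-5 + q)) = 3*((-5 + q)*(q + 16*q⁴)) = 3*(-5 + q)*(q + 16*q⁴))
315*r(h) = 315*(3*(-5)*(-5 - 5 - 80*(-5)³ + 16*(-5)⁴)) = 315*(3*(-5)*(-5 - 5 - 80*(-125) + 16*625)) = 315*(3*(-5)*(-5 - 5 + 10000 + 10000)) = 315*(3*(-5)*19990) = 315*(-299850) = -94452750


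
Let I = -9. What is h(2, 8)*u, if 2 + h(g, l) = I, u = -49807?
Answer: 547877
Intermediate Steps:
h(g, l) = -11 (h(g, l) = -2 - 9 = -11)
h(2, 8)*u = -11*(-49807) = 547877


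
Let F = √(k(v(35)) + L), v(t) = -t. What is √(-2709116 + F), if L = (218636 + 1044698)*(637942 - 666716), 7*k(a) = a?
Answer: √(-2709116 + 3*I*√4039019169) ≈ 57.882 + 1647.0*I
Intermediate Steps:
k(a) = a/7
L = -36351172516 (L = 1263334*(-28774) = -36351172516)
F = 3*I*√4039019169 (F = √((-1*35)/7 - 36351172516) = √((⅐)*(-35) - 36351172516) = √(-5 - 36351172516) = √(-36351172521) = 3*I*√4039019169 ≈ 1.9066e+5*I)
√(-2709116 + F) = √(-2709116 + 3*I*√4039019169)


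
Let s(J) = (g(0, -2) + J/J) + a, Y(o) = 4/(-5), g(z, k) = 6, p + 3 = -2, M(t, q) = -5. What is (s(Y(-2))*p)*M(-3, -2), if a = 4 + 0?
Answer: 275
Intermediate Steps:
p = -5 (p = -3 - 2 = -5)
a = 4
Y(o) = -4/5 (Y(o) = 4*(-1/5) = -4/5)
s(J) = 11 (s(J) = (6 + J/J) + 4 = (6 + 1) + 4 = 7 + 4 = 11)
(s(Y(-2))*p)*M(-3, -2) = (11*(-5))*(-5) = -55*(-5) = 275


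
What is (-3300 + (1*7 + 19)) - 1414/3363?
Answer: -11011876/3363 ≈ -3274.4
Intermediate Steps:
(-3300 + (1*7 + 19)) - 1414/3363 = (-3300 + (7 + 19)) - 1414*1/3363 = (-3300 + 26) - 1414/3363 = -3274 - 1414/3363 = -11011876/3363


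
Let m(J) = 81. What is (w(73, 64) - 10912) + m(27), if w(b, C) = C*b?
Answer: -6159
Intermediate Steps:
(w(73, 64) - 10912) + m(27) = (64*73 - 10912) + 81 = (4672 - 10912) + 81 = -6240 + 81 = -6159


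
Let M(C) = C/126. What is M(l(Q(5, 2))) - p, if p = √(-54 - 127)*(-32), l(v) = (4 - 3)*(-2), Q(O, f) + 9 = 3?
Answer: -1/63 + 32*I*√181 ≈ -0.015873 + 430.52*I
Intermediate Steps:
Q(O, f) = -6 (Q(O, f) = -9 + 3 = -6)
l(v) = -2 (l(v) = 1*(-2) = -2)
M(C) = C/126 (M(C) = C*(1/126) = C/126)
p = -32*I*√181 (p = √(-181)*(-32) = (I*√181)*(-32) = -32*I*√181 ≈ -430.52*I)
M(l(Q(5, 2))) - p = (1/126)*(-2) - (-32)*I*√181 = -1/63 + 32*I*√181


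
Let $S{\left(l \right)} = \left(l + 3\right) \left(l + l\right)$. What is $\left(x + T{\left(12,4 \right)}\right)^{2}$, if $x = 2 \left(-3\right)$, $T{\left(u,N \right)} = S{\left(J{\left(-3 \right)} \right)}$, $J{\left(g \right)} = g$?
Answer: $36$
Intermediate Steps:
$S{\left(l \right)} = 2 l \left(3 + l\right)$ ($S{\left(l \right)} = \left(3 + l\right) 2 l = 2 l \left(3 + l\right)$)
$T{\left(u,N \right)} = 0$ ($T{\left(u,N \right)} = 2 \left(-3\right) \left(3 - 3\right) = 2 \left(-3\right) 0 = 0$)
$x = -6$
$\left(x + T{\left(12,4 \right)}\right)^{2} = \left(-6 + 0\right)^{2} = \left(-6\right)^{2} = 36$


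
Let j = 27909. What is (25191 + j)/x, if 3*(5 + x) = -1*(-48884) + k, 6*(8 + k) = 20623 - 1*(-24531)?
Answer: 23895/8458 ≈ 2.8251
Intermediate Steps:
k = 22553/3 (k = -8 + (20623 - 1*(-24531))/6 = -8 + (20623 + 24531)/6 = -8 + (⅙)*45154 = -8 + 22577/3 = 22553/3 ≈ 7517.7)
x = 169160/9 (x = -5 + (-1*(-48884) + 22553/3)/3 = -5 + (48884 + 22553/3)/3 = -5 + (⅓)*(169205/3) = -5 + 169205/9 = 169160/9 ≈ 18796.)
(25191 + j)/x = (25191 + 27909)/(169160/9) = 53100*(9/169160) = 23895/8458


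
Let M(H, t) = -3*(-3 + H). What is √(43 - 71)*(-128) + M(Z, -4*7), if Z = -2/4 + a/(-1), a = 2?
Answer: 33/2 - 256*I*√7 ≈ 16.5 - 677.31*I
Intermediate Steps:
Z = -5/2 (Z = -2/4 + 2/(-1) = -2*¼ + 2*(-1) = -½ - 2 = -5/2 ≈ -2.5000)
M(H, t) = 9 - 3*H
√(43 - 71)*(-128) + M(Z, -4*7) = √(43 - 71)*(-128) + (9 - 3*(-5/2)) = √(-28)*(-128) + (9 + 15/2) = (2*I*√7)*(-128) + 33/2 = -256*I*√7 + 33/2 = 33/2 - 256*I*√7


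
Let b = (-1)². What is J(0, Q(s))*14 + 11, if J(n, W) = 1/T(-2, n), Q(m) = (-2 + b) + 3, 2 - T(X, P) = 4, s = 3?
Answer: 4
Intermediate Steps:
b = 1
T(X, P) = -2 (T(X, P) = 2 - 1*4 = 2 - 4 = -2)
Q(m) = 2 (Q(m) = (-2 + 1) + 3 = -1 + 3 = 2)
J(n, W) = -½ (J(n, W) = 1/(-2) = -½)
J(0, Q(s))*14 + 11 = -½*14 + 11 = -7 + 11 = 4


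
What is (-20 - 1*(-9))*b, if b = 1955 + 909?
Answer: -31504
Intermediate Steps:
b = 2864
(-20 - 1*(-9))*b = (-20 - 1*(-9))*2864 = (-20 + 9)*2864 = -11*2864 = -31504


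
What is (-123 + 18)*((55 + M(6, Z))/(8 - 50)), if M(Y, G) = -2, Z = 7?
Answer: 265/2 ≈ 132.50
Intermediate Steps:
(-123 + 18)*((55 + M(6, Z))/(8 - 50)) = (-123 + 18)*((55 - 2)/(8 - 50)) = -5565/(-42) = -5565*(-1)/42 = -105*(-53/42) = 265/2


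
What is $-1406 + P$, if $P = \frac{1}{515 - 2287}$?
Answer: $- \frac{2491433}{1772} \approx -1406.0$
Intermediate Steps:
$P = - \frac{1}{1772}$ ($P = \frac{1}{515 - 2287} = \frac{1}{-1772} = - \frac{1}{1772} \approx -0.00056433$)
$-1406 + P = -1406 - \frac{1}{1772} = - \frac{2491433}{1772}$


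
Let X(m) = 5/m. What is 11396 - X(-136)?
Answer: 1549861/136 ≈ 11396.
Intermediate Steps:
11396 - X(-136) = 11396 - 5/(-136) = 11396 - 5*(-1)/136 = 11396 - 1*(-5/136) = 11396 + 5/136 = 1549861/136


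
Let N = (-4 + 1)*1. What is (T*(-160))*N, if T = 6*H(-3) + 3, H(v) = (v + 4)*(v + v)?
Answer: -15840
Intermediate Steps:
H(v) = 2*v*(4 + v) (H(v) = (4 + v)*(2*v) = 2*v*(4 + v))
N = -3 (N = -3*1 = -3)
T = -33 (T = 6*(2*(-3)*(4 - 3)) + 3 = 6*(2*(-3)*1) + 3 = 6*(-6) + 3 = -36 + 3 = -33)
(T*(-160))*N = -33*(-160)*(-3) = 5280*(-3) = -15840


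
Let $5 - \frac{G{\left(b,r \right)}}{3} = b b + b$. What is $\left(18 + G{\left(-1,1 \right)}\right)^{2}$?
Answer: $1089$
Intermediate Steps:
$G{\left(b,r \right)} = 15 - 3 b - 3 b^{2}$ ($G{\left(b,r \right)} = 15 - 3 \left(b b + b\right) = 15 - 3 \left(b^{2} + b\right) = 15 - 3 \left(b + b^{2}\right) = 15 - \left(3 b + 3 b^{2}\right) = 15 - 3 b - 3 b^{2}$)
$\left(18 + G{\left(-1,1 \right)}\right)^{2} = \left(18 - \left(-18 + 3\right)\right)^{2} = \left(18 + \left(15 + 3 - 3\right)\right)^{2} = \left(18 + 15\right)^{2} = 33^{2} = 1089$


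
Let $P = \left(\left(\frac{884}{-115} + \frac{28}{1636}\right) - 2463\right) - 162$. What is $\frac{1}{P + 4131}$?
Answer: $\frac{47035}{70473959} \approx 0.00066741$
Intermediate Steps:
$P = - \frac{123827626}{47035}$ ($P = \left(\left(884 \left(- \frac{1}{115}\right) + 28 \cdot \frac{1}{1636}\right) - 2463\right) - 162 = \left(\left(- \frac{884}{115} + \frac{7}{409}\right) - 2463\right) - 162 = \left(- \frac{360751}{47035} - 2463\right) - 162 = - \frac{116207956}{47035} - 162 = - \frac{123827626}{47035} \approx -2632.7$)
$\frac{1}{P + 4131} = \frac{1}{- \frac{123827626}{47035} + 4131} = \frac{1}{\frac{70473959}{47035}} = \frac{47035}{70473959}$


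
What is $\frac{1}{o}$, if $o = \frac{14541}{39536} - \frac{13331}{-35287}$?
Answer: $\frac{199300976}{148594669} \approx 1.3412$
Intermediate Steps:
$o = \frac{148594669}{199300976}$ ($o = 14541 \cdot \frac{1}{39536} - - \frac{13331}{35287} = \frac{14541}{39536} + \frac{13331}{35287} = \frac{148594669}{199300976} \approx 0.74558$)
$\frac{1}{o} = \frac{1}{\frac{148594669}{199300976}} = \frac{199300976}{148594669}$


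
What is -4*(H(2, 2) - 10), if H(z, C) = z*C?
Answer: 24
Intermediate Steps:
H(z, C) = C*z
-4*(H(2, 2) - 10) = -4*(2*2 - 10) = -4*(4 - 10) = -4*(-6) = 24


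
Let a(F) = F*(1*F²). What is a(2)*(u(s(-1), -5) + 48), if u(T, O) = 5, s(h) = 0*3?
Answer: 424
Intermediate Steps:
s(h) = 0
a(F) = F³ (a(F) = F*F² = F³)
a(2)*(u(s(-1), -5) + 48) = 2³*(5 + 48) = 8*53 = 424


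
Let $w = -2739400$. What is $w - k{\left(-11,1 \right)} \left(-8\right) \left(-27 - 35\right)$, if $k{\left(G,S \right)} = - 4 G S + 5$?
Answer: $-2763704$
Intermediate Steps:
$k{\left(G,S \right)} = 5 - 4 G S$ ($k{\left(G,S \right)} = - 4 G S + 5 = 5 - 4 G S$)
$w - k{\left(-11,1 \right)} \left(-8\right) \left(-27 - 35\right) = -2739400 - \left(5 - \left(-44\right) 1\right) \left(-8\right) \left(-27 - 35\right) = -2739400 - \left(5 + 44\right) \left(-8\right) \left(-27 - 35\right) = -2739400 - 49 \left(-8\right) \left(-62\right) = -2739400 - \left(-392\right) \left(-62\right) = -2739400 - 24304 = -2763704$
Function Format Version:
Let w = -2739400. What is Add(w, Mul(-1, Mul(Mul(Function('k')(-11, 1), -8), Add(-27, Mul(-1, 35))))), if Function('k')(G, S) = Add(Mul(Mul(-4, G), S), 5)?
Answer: -2763704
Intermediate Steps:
Function('k')(G, S) = Add(5, Mul(-4, G, S)) (Function('k')(G, S) = Add(Mul(-4, G, S), 5) = Add(5, Mul(-4, G, S)))
Add(w, Mul(-1, Mul(Mul(Function('k')(-11, 1), -8), Add(-27, Mul(-1, 35))))) = Add(-2739400, Mul(-1, Mul(Mul(Add(5, Mul(-4, -11, 1)), -8), Add(-27, Mul(-1, 35))))) = Add(-2739400, Mul(-1, Mul(Mul(Add(5, 44), -8), Add(-27, -35)))) = Add(-2739400, Mul(-1, Mul(Mul(49, -8), -62))) = Add(-2739400, Mul(-1, Mul(-392, -62))) = Add(-2739400, Mul(-1, 24304)) = Add(-2739400, -24304) = -2763704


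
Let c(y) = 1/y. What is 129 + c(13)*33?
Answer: 1710/13 ≈ 131.54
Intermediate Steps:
129 + c(13)*33 = 129 + 33/13 = 1710/13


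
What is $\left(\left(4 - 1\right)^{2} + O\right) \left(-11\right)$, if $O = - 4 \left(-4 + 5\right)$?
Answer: $-55$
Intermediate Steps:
$O = -4$ ($O = \left(-4\right) 1 = -4$)
$\left(\left(4 - 1\right)^{2} + O\right) \left(-11\right) = \left(\left(4 - 1\right)^{2} - 4\right) \left(-11\right) = \left(3^{2} - 4\right) \left(-11\right) = \left(9 - 4\right) \left(-11\right) = 5 \left(-11\right) = -55$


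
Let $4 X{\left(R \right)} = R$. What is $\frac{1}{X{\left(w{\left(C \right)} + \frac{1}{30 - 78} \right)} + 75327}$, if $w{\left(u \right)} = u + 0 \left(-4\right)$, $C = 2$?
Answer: $\frac{192}{14462879} \approx 1.3275 \cdot 10^{-5}$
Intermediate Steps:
$w{\left(u \right)} = u$ ($w{\left(u \right)} = u + 0 = u$)
$X{\left(R \right)} = \frac{R}{4}$
$\frac{1}{X{\left(w{\left(C \right)} + \frac{1}{30 - 78} \right)} + 75327} = \frac{1}{\frac{2 + \frac{1}{30 - 78}}{4} + 75327} = \frac{1}{\frac{2 + \frac{1}{-48}}{4} + 75327} = \frac{1}{\frac{2 - \frac{1}{48}}{4} + 75327} = \frac{1}{\frac{1}{4} \cdot \frac{95}{48} + 75327} = \frac{1}{\frac{95}{192} + 75327} = \frac{1}{\frac{14462879}{192}} = \frac{192}{14462879}$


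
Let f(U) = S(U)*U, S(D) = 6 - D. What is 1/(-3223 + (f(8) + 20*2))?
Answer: -1/3199 ≈ -0.00031260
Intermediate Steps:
f(U) = U*(6 - U) (f(U) = (6 - U)*U = U*(6 - U))
1/(-3223 + (f(8) + 20*2)) = 1/(-3223 + (8*(6 - 1*8) + 20*2)) = 1/(-3223 + (8*(6 - 8) + 40)) = 1/(-3223 + (8*(-2) + 40)) = 1/(-3223 + (-16 + 40)) = 1/(-3223 + 24) = 1/(-3199) = -1/3199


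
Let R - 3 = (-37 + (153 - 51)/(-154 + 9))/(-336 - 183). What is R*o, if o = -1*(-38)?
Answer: 8786816/75255 ≈ 116.76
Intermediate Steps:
o = 38
R = 231232/75255 (R = 3 + (-37 + (153 - 51)/(-154 + 9))/(-336 - 183) = 3 + (-37 + 102/(-145))/(-519) = 3 + (-37 + 102*(-1/145))*(-1/519) = 3 + (-37 - 102/145)*(-1/519) = 3 - 5467/145*(-1/519) = 3 + 5467/75255 = 231232/75255 ≈ 3.0726)
R*o = (231232/75255)*38 = 8786816/75255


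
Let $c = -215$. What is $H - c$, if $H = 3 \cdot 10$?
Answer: $245$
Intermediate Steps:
$H = 30$
$H - c = 30 - -215 = 30 + 215 = 245$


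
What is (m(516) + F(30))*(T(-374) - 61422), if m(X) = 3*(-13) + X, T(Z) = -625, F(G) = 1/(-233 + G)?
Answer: -6008011010/203 ≈ -2.9596e+7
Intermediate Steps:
m(X) = -39 + X
(m(516) + F(30))*(T(-374) - 61422) = ((-39 + 516) + 1/(-233 + 30))*(-625 - 61422) = (477 + 1/(-203))*(-62047) = (477 - 1/203)*(-62047) = (96830/203)*(-62047) = -6008011010/203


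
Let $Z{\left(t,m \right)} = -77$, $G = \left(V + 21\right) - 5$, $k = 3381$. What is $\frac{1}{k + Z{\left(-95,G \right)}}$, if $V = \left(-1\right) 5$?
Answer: $\frac{1}{3304} \approx 0.00030266$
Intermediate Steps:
$V = -5$
$G = 11$ ($G = \left(-5 + 21\right) - 5 = 16 - 5 = 11$)
$\frac{1}{k + Z{\left(-95,G \right)}} = \frac{1}{3381 - 77} = \frac{1}{3304}$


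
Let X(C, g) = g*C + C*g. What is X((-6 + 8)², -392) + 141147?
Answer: 138011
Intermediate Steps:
X(C, g) = 2*C*g (X(C, g) = C*g + C*g = 2*C*g)
X((-6 + 8)², -392) + 141147 = 2*(-6 + 8)²*(-392) + 141147 = 2*2²*(-392) + 141147 = 2*4*(-392) + 141147 = -3136 + 141147 = 138011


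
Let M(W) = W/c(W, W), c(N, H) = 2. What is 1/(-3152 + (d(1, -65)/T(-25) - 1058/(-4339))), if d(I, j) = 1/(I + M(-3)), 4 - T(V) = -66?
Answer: -151865/478645789 ≈ -0.00031728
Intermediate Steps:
T(V) = 70 (T(V) = 4 - 1*(-66) = 4 + 66 = 70)
M(W) = W/2
d(I, j) = 1/(-3/2 + I) (d(I, j) = 1/(I + (½)*(-3)) = 1/(I - 3/2) = 1/(-3/2 + I))
1/(-3152 + (d(1, -65)/T(-25) - 1058/(-4339))) = 1/(-3152 + ((2/(-3 + 2*1))/70 - 1058/(-4339))) = 1/(-3152 + ((2/(-3 + 2))*(1/70) - 1058*(-1/4339))) = 1/(-3152 + ((2/(-1))*(1/70) + 1058/4339)) = 1/(-3152 + ((2*(-1))*(1/70) + 1058/4339)) = 1/(-3152 + (-2*1/70 + 1058/4339)) = 1/(-3152 + (-1/35 + 1058/4339)) = 1/(-3152 + 32691/151865) = 1/(-478645789/151865) = -151865/478645789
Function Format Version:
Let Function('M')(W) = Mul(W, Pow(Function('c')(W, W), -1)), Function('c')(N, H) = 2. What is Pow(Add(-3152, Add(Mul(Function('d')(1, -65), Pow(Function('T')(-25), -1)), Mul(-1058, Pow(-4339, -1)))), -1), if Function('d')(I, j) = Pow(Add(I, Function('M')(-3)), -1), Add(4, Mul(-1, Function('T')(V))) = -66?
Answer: Rational(-151865, 478645789) ≈ -0.00031728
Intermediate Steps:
Function('T')(V) = 70 (Function('T')(V) = Add(4, Mul(-1, -66)) = Add(4, 66) = 70)
Function('M')(W) = Mul(Rational(1, 2), W) (Function('M')(W) = Mul(W, Pow(2, -1)) = Mul(W, Rational(1, 2)) = Mul(Rational(1, 2), W))
Function('d')(I, j) = Pow(Add(Rational(-3, 2), I), -1) (Function('d')(I, j) = Pow(Add(I, Mul(Rational(1, 2), -3)), -1) = Pow(Add(I, Rational(-3, 2)), -1) = Pow(Add(Rational(-3, 2), I), -1))
Pow(Add(-3152, Add(Mul(Function('d')(1, -65), Pow(Function('T')(-25), -1)), Mul(-1058, Pow(-4339, -1)))), -1) = Pow(Add(-3152, Add(Mul(Mul(2, Pow(Add(-3, Mul(2, 1)), -1)), Pow(70, -1)), Mul(-1058, Pow(-4339, -1)))), -1) = Pow(Add(-3152, Add(Mul(Mul(2, Pow(Add(-3, 2), -1)), Rational(1, 70)), Mul(-1058, Rational(-1, 4339)))), -1) = Pow(Add(-3152, Add(Mul(Mul(2, Pow(-1, -1)), Rational(1, 70)), Rational(1058, 4339))), -1) = Pow(Add(-3152, Add(Mul(Mul(2, -1), Rational(1, 70)), Rational(1058, 4339))), -1) = Pow(Add(-3152, Add(Mul(-2, Rational(1, 70)), Rational(1058, 4339))), -1) = Pow(Add(-3152, Add(Rational(-1, 35), Rational(1058, 4339))), -1) = Pow(Add(-3152, Rational(32691, 151865)), -1) = Pow(Rational(-478645789, 151865), -1) = Rational(-151865, 478645789)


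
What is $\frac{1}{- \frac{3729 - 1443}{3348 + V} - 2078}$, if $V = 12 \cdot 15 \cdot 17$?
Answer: $- \frac{356}{739895} \approx -0.00048115$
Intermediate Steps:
$V = 3060$ ($V = 180 \cdot 17 = 3060$)
$\frac{1}{- \frac{3729 - 1443}{3348 + V} - 2078} = \frac{1}{- \frac{3729 - 1443}{3348 + 3060} - 2078} = \frac{1}{- \frac{2286}{6408} - 2078} = \frac{1}{\left(-1\right) \frac{127}{356} - 2078} = \frac{1}{- \frac{127}{356} - 2078} = \frac{1}{- \frac{739895}{356}} = - \frac{356}{739895}$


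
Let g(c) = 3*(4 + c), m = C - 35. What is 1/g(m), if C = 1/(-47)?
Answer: -47/4374 ≈ -0.010745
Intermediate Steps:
C = -1/47 ≈ -0.021277
m = -1646/47 (m = -1/47 - 35 = -1646/47 ≈ -35.021)
g(c) = 12 + 3*c
1/g(m) = 1/(12 + 3*(-1646/47)) = 1/(12 - 4938/47) = 1/(-4374/47) = -47/4374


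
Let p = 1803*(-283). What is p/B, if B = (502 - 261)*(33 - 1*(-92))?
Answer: -510249/30125 ≈ -16.938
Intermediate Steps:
B = 30125 (B = 241*(33 + 92) = 241*125 = 30125)
p = -510249
p/B = -510249/30125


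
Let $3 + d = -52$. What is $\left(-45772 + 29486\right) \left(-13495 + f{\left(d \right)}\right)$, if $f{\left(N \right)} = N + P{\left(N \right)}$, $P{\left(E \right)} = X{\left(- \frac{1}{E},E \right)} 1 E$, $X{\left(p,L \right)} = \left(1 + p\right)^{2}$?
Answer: $\frac{12188214396}{55} \approx 2.216 \cdot 10^{8}$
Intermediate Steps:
$d = -55$ ($d = -3 - 52 = -55$)
$P{\left(E \right)} = E \left(1 - \frac{1}{E}\right)^{2}$ ($P{\left(E \right)} = \left(1 - \frac{1}{E}\right)^{2} \cdot 1 E = \left(1 - \frac{1}{E}\right)^{2} E = E \left(1 - \frac{1}{E}\right)^{2}$)
$f{\left(N \right)} = N + \frac{\left(-1 + N\right)^{2}}{N}$
$\left(-45772 + 29486\right) \left(-13495 + f{\left(d \right)}\right) = \left(-45772 + 29486\right) \left(-13495 + \left(-55 + \frac{\left(-1 - 55\right)^{2}}{-55}\right)\right) = - 16286 \left(-13495 - \left(55 + \frac{\left(-56\right)^{2}}{55}\right)\right) = - 16286 \left(-13495 - \frac{6161}{55}\right) = \left(-16286\right) \left(- \frac{748386}{55}\right) = \frac{12188214396}{55}$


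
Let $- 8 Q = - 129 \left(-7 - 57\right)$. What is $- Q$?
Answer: $1032$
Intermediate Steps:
$Q = -1032$ ($Q = - \frac{\left(-129\right) \left(-7 - 57\right)}{8} = - \frac{\left(-129\right) \left(-64\right)}{8} = \left(- \frac{1}{8}\right) 8256 = -1032$)
$- Q = \left(-1\right) \left(-1032\right) = 1032$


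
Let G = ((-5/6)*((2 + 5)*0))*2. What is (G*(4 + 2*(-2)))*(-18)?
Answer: 0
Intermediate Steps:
G = 0 (G = ((-5*⅙)*(7*0))*2 = -⅚*0*2 = 0*2 = 0)
(G*(4 + 2*(-2)))*(-18) = (0*(4 + 2*(-2)))*(-18) = (0*(4 - 4))*(-18) = (0*0)*(-18) = 0*(-18) = 0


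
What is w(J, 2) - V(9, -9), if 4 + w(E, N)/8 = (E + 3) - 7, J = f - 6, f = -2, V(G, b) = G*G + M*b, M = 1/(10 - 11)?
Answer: -218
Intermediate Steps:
M = -1 (M = 1/(-1) = -1)
V(G, b) = G² - b (V(G, b) = G*G - b = G² - b)
J = -8 (J = -2 - 6 = -8)
w(E, N) = -64 + 8*E (w(E, N) = -32 + 8*((E + 3) - 7) = -32 + 8*((3 + E) - 7) = -32 + 8*(-4 + E) = -32 + (-32 + 8*E) = -64 + 8*E)
w(J, 2) - V(9, -9) = (-64 + 8*(-8)) - (9² - 1*(-9)) = (-64 - 64) - (81 + 9) = -128 - 1*90 = -128 - 90 = -218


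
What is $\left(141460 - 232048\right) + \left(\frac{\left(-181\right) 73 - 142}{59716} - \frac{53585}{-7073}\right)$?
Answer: $- \frac{38258663003639}{422371268} \approx -90581.0$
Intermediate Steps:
$\left(141460 - 232048\right) + \left(\frac{\left(-181\right) 73 - 142}{59716} - \frac{53585}{-7073}\right) = -90588 + \left(\left(-13213 - 142\right) \frac{1}{59716} - - \frac{53585}{7073}\right) = -90588 + \left(\left(-13355\right) \frac{1}{59716} + \frac{53585}{7073}\right) = -90588 + \left(- \frac{13355}{59716} + \frac{53585}{7073}\right) = -90588 + \frac{3105421945}{422371268} = - \frac{38258663003639}{422371268}$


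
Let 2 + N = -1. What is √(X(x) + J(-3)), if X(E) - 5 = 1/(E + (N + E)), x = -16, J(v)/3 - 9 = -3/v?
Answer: 6*√1190/35 ≈ 5.9137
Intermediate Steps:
J(v) = 27 - 9/v (J(v) = 27 + 3*(-3/v) = 27 - 9/v)
N = -3 (N = -2 - 1 = -3)
X(E) = 5 + 1/(-3 + 2*E) (X(E) = 5 + 1/(E + (-3 + E)) = 5 + 1/(-3 + 2*E))
√(X(x) + J(-3)) = √(2*(-7 + 5*(-16))/(-3 + 2*(-16)) + (27 - 9/(-3))) = √(2*(-7 - 80)/(-3 - 32) + (27 - 9*(-⅓))) = √(2*(-87)/(-35) + (27 + 3)) = √(2*(-1/35)*(-87) + 30) = √(174/35 + 30) = √(1224/35) = 6*√1190/35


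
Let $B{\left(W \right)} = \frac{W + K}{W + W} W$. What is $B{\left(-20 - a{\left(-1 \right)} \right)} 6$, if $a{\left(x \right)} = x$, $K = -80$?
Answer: $-297$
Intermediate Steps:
$B{\left(W \right)} = -40 + \frac{W}{2}$ ($B{\left(W \right)} = \frac{W - 80}{W + W} W = \frac{-80 + W}{2 W} W = -40 + \frac{W}{2}$)
$B{\left(-20 - a{\left(-1 \right)} \right)} 6 = \left(-40 + \frac{-20 - -1}{2}\right) 6 = \left(-40 + \frac{-20 + 1}{2}\right) 6 = \left(-40 + \frac{1}{2} \left(-19\right)\right) 6 = \left(-40 - \frac{19}{2}\right) 6 = \left(- \frac{99}{2}\right) 6 = -297$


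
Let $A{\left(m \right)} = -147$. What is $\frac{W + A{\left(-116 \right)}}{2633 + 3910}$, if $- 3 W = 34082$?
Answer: $- \frac{34523}{19629} \approx -1.7588$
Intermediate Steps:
$W = - \frac{34082}{3}$ ($W = \left(- \frac{1}{3}\right) 34082 = - \frac{34082}{3} \approx -11361.0$)
$\frac{W + A{\left(-116 \right)}}{2633 + 3910} = \frac{- \frac{34082}{3} - 147}{2633 + 3910} = - \frac{34523}{3 \cdot 6543} = \left(- \frac{34523}{3}\right) \frac{1}{6543} = - \frac{34523}{19629}$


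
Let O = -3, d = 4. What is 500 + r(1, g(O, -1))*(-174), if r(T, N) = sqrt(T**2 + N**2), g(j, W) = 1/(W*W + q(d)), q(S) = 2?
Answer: 500 - 58*sqrt(10) ≈ 316.59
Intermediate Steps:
g(j, W) = 1/(2 + W**2) (g(j, W) = 1/(W*W + 2) = 1/(W**2 + 2) = 1/(2 + W**2))
r(T, N) = sqrt(N**2 + T**2)
500 + r(1, g(O, -1))*(-174) = 500 + sqrt((1/(2 + (-1)**2))**2 + 1**2)*(-174) = 500 + sqrt((1/(2 + 1))**2 + 1)*(-174) = 500 + sqrt((1/3)**2 + 1)*(-174) = 500 + sqrt(1/9 + 1)*(-174) = 500 + sqrt(10/9)*(-174) = 500 + (sqrt(10)/3)*(-174) = 500 - 58*sqrt(10)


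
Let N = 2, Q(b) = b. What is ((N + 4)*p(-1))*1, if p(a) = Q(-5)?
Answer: -30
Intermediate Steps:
p(a) = -5
((N + 4)*p(-1))*1 = ((2 + 4)*(-5))*1 = (6*(-5))*1 = -30*1 = -30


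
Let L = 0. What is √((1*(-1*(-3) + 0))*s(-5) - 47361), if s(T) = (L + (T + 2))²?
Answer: 7*I*√966 ≈ 217.56*I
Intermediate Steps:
s(T) = (2 + T)² (s(T) = (0 + (T + 2))² = (0 + (2 + T))² = (2 + T)²)
√((1*(-1*(-3) + 0))*s(-5) - 47361) = √((1*(-1*(-3) + 0))*(2 - 5)² - 47361) = √((1*(3 + 0))*(-3)² - 47361) = √((1*3)*9 - 47361) = √(3*9 - 47361) = √(27 - 47361) = √(-47334) = 7*I*√966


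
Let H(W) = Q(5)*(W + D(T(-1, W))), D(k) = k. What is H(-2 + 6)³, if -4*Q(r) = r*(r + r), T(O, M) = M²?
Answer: -15625000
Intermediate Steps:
Q(r) = -r²/2 (Q(r) = -r*(r + r)/4 = -r*2*r/4 = -r²/2)
H(W) = -25*W/2 - 25*W²/2 (H(W) = (-½*5²)*(W + W²) = (-½*25)*(W + W²) = -25*(W + W²)/2 = -25*W/2 - 25*W²/2)
H(-2 + 6)³ = (25*(-2 + 6)*(-1 - (-2 + 6))/2)³ = ((25/2)*4*(-1 - 1*4))³ = ((25/2)*4*(-1 - 4))³ = ((25/2)*4*(-5))³ = (-250)³ = -15625000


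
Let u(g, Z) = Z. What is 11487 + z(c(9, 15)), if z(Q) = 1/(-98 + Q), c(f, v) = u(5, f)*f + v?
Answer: 22973/2 ≈ 11487.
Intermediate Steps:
c(f, v) = v + f**2 (c(f, v) = f*f + v = f**2 + v = v + f**2)
11487 + z(c(9, 15)) = 11487 + 1/(-98 + (15 + 9**2)) = 11487 + 1/(-98 + (15 + 81)) = 11487 + 1/(-98 + 96) = 11487 + 1/(-2) = 11487 - 1/2 = 22973/2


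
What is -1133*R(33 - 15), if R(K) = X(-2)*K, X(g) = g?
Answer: 40788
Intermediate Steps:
R(K) = -2*K
-1133*R(33 - 15) = -(-2266)*(33 - 15) = -(-2266)*18 = -1133*(-36) = 40788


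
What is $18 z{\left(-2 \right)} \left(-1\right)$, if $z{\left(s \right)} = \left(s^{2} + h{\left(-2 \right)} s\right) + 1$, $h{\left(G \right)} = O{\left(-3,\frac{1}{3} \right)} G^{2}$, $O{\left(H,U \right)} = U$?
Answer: $-42$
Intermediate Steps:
$h{\left(G \right)} = \frac{G^{2}}{3}$
$z{\left(s \right)} = 1 + s^{2} + \frac{4 s}{3}$ ($z{\left(s \right)} = \left(s^{2} + \frac{\left(-2\right)^{2}}{3} s\right) + 1 = \left(s^{2} + \frac{1}{3} \cdot 4 s\right) + 1 = \left(s^{2} + \frac{4 s}{3}\right) + 1 = 1 + s^{2} + \frac{4 s}{3}$)
$18 z{\left(-2 \right)} \left(-1\right) = 18 \left(1 + \left(-2\right)^{2} + \frac{4}{3} \left(-2\right)\right) \left(-1\right) = 18 \left(1 + 4 - \frac{8}{3}\right) \left(-1\right) = 18 \cdot \frac{7}{3} \left(-1\right) = 42 \left(-1\right) = -42$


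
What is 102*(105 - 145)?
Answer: -4080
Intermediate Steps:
102*(105 - 145) = 102*(-40) = -4080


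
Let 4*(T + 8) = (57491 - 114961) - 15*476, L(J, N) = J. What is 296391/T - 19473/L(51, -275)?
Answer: -219872905/549457 ≈ -400.16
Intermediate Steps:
T = -32321/2 (T = -8 + ((57491 - 114961) - 15*476)/4 = -8 + (-57470 - 7140)/4 = -8 + (¼)*(-64610) = -8 - 32305/2 = -32321/2 ≈ -16161.)
296391/T - 19473/L(51, -275) = 296391/(-32321/2) - 19473/51 = 296391*(-2/32321) - 19473*1/51 = -592782/32321 - 6491/17 = -219872905/549457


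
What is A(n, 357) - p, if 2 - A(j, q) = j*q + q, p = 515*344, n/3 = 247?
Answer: -442052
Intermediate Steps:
n = 741 (n = 3*247 = 741)
p = 177160
A(j, q) = 2 - q - j*q (A(j, q) = 2 - (j*q + q) = 2 - (q + j*q) = 2 + (-q - j*q) = 2 - q - j*q)
A(n, 357) - p = (2 - 1*357 - 1*741*357) - 1*177160 = (2 - 357 - 264537) - 177160 = -264892 - 177160 = -442052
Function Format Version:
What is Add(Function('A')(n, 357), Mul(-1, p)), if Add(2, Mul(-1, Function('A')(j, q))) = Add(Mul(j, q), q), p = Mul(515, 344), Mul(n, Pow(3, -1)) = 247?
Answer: -442052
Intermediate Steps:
n = 741 (n = Mul(3, 247) = 741)
p = 177160
Function('A')(j, q) = Add(2, Mul(-1, q), Mul(-1, j, q)) (Function('A')(j, q) = Add(2, Mul(-1, Add(Mul(j, q), q))) = Add(2, Mul(-1, Add(q, Mul(j, q)))) = Add(2, Add(Mul(-1, q), Mul(-1, j, q))) = Add(2, Mul(-1, q), Mul(-1, j, q)))
Add(Function('A')(n, 357), Mul(-1, p)) = Add(Add(2, Mul(-1, 357), Mul(-1, 741, 357)), Mul(-1, 177160)) = Add(Add(2, -357, -264537), -177160) = Add(-264892, -177160) = -442052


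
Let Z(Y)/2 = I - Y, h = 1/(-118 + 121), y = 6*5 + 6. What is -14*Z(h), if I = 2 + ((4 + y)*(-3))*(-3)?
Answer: -30380/3 ≈ -10127.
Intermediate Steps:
y = 36 (y = 30 + 6 = 36)
h = ⅓ (h = 1/3 = ⅓ ≈ 0.33333)
I = 362 (I = 2 + ((4 + 36)*(-3))*(-3) = 2 + (40*(-3))*(-3) = 2 - 120*(-3) = 2 + 360 = 362)
Z(Y) = 724 - 2*Y (Z(Y) = 2*(362 - Y) = 724 - 2*Y)
-14*Z(h) = -14*(724 - 2*⅓) = -14*(724 - ⅔) = -14*2170/3 = -30380/3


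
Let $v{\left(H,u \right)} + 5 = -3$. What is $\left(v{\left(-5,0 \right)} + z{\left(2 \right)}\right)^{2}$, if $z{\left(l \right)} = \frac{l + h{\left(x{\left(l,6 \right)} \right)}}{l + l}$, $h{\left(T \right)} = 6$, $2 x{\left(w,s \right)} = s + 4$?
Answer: $36$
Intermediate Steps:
$v{\left(H,u \right)} = -8$ ($v{\left(H,u \right)} = -5 - 3 = -8$)
$x{\left(w,s \right)} = 2 + \frac{s}{2}$ ($x{\left(w,s \right)} = \frac{s + 4}{2} = \frac{4 + s}{2} = 2 + \frac{s}{2}$)
$z{\left(l \right)} = \frac{6 + l}{2 l}$ ($z{\left(l \right)} = \frac{l + 6}{l + l} = \frac{6 + l}{2 l}$)
$\left(v{\left(-5,0 \right)} + z{\left(2 \right)}\right)^{2} = \left(-8 + \frac{6 + 2}{2 \cdot 2}\right)^{2} = \left(-8 + \frac{1}{2} \cdot \frac{1}{2} \cdot 8\right)^{2} = \left(-8 + 2\right)^{2} = \left(-6\right)^{2} = 36$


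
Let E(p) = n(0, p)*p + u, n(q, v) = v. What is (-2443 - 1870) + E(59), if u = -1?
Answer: -833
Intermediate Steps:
E(p) = -1 + p² (E(p) = p*p - 1 = p² - 1 = -1 + p²)
(-2443 - 1870) + E(59) = (-2443 - 1870) + (-1 + 59²) = -4313 + (-1 + 3481) = -4313 + 3480 = -833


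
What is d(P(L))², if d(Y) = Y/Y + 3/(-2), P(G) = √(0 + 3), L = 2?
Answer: ¼ ≈ 0.25000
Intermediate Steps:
P(G) = √3
d(Y) = -½ (d(Y) = 1 + 3*(-½) = 1 - 3/2 = -½)
d(P(L))² = (-½)² = ¼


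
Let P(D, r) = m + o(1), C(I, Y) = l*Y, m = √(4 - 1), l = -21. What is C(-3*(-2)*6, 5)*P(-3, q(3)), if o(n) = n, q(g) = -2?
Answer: -105 - 105*√3 ≈ -286.87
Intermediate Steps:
m = √3 ≈ 1.7320
C(I, Y) = -21*Y
P(D, r) = 1 + √3 (P(D, r) = √3 + 1 = 1 + √3)
C(-3*(-2)*6, 5)*P(-3, q(3)) = (-21*5)*(1 + √3) = -105*(1 + √3) = -105 - 105*√3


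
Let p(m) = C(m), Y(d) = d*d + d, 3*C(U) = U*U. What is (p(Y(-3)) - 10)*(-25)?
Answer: -50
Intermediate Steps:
C(U) = U²/3 (C(U) = (U*U)/3 = U²/3)
Y(d) = d + d² (Y(d) = d² + d = d + d²)
p(m) = m²/3
(p(Y(-3)) - 10)*(-25) = ((-3*(1 - 3))²/3 - 10)*(-25) = ((-3*(-2))²/3 - 10)*(-25) = ((⅓)*6² - 10)*(-25) = ((⅓)*36 - 10)*(-25) = (12 - 10)*(-25) = 2*(-25) = -50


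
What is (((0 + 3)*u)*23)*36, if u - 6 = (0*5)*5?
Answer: 14904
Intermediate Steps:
u = 6 (u = 6 + (0*5)*5 = 6 + 0*5 = 6 + 0 = 6)
(((0 + 3)*u)*23)*36 = (((0 + 3)*6)*23)*36 = ((3*6)*23)*36 = (18*23)*36 = 414*36 = 14904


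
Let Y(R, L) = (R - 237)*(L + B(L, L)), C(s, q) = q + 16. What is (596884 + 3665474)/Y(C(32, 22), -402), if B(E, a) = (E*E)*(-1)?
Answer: 710393/5373199 ≈ 0.13221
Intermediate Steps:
C(s, q) = 16 + q
B(E, a) = -E**2 (B(E, a) = E**2*(-1) = -E**2)
Y(R, L) = (-237 + R)*(L - L**2) (Y(R, L) = (R - 237)*(L - L**2) = (-237 + R)*(L - L**2))
(596884 + 3665474)/Y(C(32, 22), -402) = (596884 + 3665474)/((-402*(-237 + (16 + 22) + 237*(-402) - 1*(-402)*(16 + 22)))) = 4262358/((-402*(-237 + 38 - 95274 - 1*(-402)*38))) = 4262358/((-402*(-237 + 38 - 95274 + 15276))) = 4262358/((-402*(-80197))) = 4262358/32239194 = 4262358*(1/32239194) = 710393/5373199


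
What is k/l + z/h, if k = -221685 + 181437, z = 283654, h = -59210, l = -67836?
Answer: -702452861/167357065 ≈ -4.1973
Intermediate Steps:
k = -40248
k/l + z/h = -40248/(-67836) + 283654/(-59210) = -40248*(-1/67836) + 283654*(-1/59210) = 3354/5653 - 141827/29605 = -702452861/167357065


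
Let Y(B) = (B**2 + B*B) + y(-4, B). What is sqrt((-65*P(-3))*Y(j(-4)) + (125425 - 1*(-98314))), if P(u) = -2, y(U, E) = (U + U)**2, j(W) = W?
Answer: sqrt(236219) ≈ 486.02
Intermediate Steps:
y(U, E) = 4*U**2 (y(U, E) = (2*U)**2 = 4*U**2)
Y(B) = 64 + 2*B**2 (Y(B) = (B**2 + B*B) + 4*(-4)**2 = (B**2 + B**2) + 4*16 = 2*B**2 + 64 = 64 + 2*B**2)
sqrt((-65*P(-3))*Y(j(-4)) + (125425 - 1*(-98314))) = sqrt((-65*(-2))*(64 + 2*(-4)**2) + (125425 - 1*(-98314))) = sqrt(130*(64 + 2*16) + (125425 + 98314)) = sqrt(130*(64 + 32) + 223739) = sqrt(130*96 + 223739) = sqrt(12480 + 223739) = sqrt(236219)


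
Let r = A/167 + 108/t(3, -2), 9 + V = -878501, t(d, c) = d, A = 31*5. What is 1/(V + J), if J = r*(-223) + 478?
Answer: -167/148006585 ≈ -1.1283e-6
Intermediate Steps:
A = 155
V = -878510 (V = -9 - 878501 = -878510)
r = 6167/167 (r = 155/167 + 108/3 = 155*(1/167) + 108*(⅓) = 155/167 + 36 = 6167/167 ≈ 36.928)
J = -1295415/167 (J = (6167/167)*(-223) + 478 = -1375241/167 + 478 = -1295415/167 ≈ -7757.0)
1/(V + J) = 1/(-878510 - 1295415/167) = 1/(-148006585/167) = -167/148006585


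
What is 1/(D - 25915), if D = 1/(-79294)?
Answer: -79294/2054904011 ≈ -3.8588e-5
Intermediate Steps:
D = -1/79294 ≈ -1.2611e-5
1/(D - 25915) = 1/(-1/79294 - 25915) = 1/(-2054904011/79294) = -79294/2054904011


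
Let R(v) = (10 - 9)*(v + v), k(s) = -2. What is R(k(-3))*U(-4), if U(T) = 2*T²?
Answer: -128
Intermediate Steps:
R(v) = 2*v (R(v) = 1*(2*v) = 2*v)
R(k(-3))*U(-4) = (2*(-2))*(2*(-4)²) = -8*16 = -4*32 = -128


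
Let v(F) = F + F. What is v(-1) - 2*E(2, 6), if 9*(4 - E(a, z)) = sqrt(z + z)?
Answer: -10 + 4*sqrt(3)/9 ≈ -9.2302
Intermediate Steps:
E(a, z) = 4 - sqrt(2)*sqrt(z)/9 (E(a, z) = 4 - sqrt(z + z)/9 = 4 - sqrt(2)*sqrt(z)/9)
v(F) = 2*F
v(-1) - 2*E(2, 6) = 2*(-1) - 2*(4 - sqrt(2)*sqrt(6)/9) = -2 - 2*(4 - 2*sqrt(3)/9) = -2 + (-8 + 4*sqrt(3)/9) = -10 + 4*sqrt(3)/9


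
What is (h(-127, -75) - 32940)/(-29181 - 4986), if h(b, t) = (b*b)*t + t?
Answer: 414230/11389 ≈ 36.371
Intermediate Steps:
h(b, t) = t + t*b² (h(b, t) = b²*t + t = t*b² + t = t + t*b²)
(h(-127, -75) - 32940)/(-29181 - 4986) = (-75*(1 + (-127)²) - 32940)/(-29181 - 4986) = (-75*(1 + 16129) - 32940)/(-34167) = (-75*16130 - 32940)*(-1/34167) = (-1209750 - 32940)*(-1/34167) = -1242690*(-1/34167) = 414230/11389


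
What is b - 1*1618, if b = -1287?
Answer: -2905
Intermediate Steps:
b - 1*1618 = -1287 - 1*1618 = -1287 - 1618 = -2905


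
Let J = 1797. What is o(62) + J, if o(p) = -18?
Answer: 1779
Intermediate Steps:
o(62) + J = -18 + 1797 = 1779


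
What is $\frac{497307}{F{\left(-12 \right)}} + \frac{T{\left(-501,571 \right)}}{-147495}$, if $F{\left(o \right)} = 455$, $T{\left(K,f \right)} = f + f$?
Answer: $\frac{14669955271}{13422045} \approx 1093.0$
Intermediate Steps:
$T{\left(K,f \right)} = 2 f$
$\frac{497307}{F{\left(-12 \right)}} + \frac{T{\left(-501,571 \right)}}{-147495} = \frac{497307}{455} + \frac{2 \cdot 571}{-147495} = 497307 \cdot \frac{1}{455} + 1142 \left(- \frac{1}{147495}\right) = \frac{497307}{455} - \frac{1142}{147495} = \frac{14669955271}{13422045}$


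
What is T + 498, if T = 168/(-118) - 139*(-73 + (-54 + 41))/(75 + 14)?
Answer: 3312808/5251 ≈ 630.89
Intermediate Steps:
T = 697810/5251 (T = 168*(-1/118) - 139/(89/(-73 - 13)) = -84/59 - 139/(89/(-86)) = -84/59 - 139/(89*(-1/86)) = -84/59 - 139/(-89/86) = -84/59 - 139*(-86/89) = -84/59 + 11954/89 = 697810/5251 ≈ 132.89)
T + 498 = 697810/5251 + 498 = 3312808/5251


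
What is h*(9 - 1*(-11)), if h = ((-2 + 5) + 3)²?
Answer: 720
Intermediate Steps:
h = 36 (h = (3 + 3)² = 6² = 36)
h*(9 - 1*(-11)) = 36*(9 - 1*(-11)) = 36*(9 + 11) = 36*20 = 720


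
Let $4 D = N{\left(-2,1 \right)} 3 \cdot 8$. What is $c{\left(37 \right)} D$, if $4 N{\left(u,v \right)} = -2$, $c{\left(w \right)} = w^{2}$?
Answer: $-4107$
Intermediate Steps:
$N{\left(u,v \right)} = - \frac{1}{2}$ ($N{\left(u,v \right)} = \frac{1}{4} \left(-2\right) = - \frac{1}{2}$)
$D = -3$ ($D = \frac{\left(- \frac{1}{2}\right) 3 \cdot 8}{4} = \frac{\left(- \frac{3}{2}\right) 8}{4} = \frac{1}{4} \left(-12\right) = -3$)
$c{\left(37 \right)} D = 37^{2} \left(-3\right) = 1369 \left(-3\right) = -4107$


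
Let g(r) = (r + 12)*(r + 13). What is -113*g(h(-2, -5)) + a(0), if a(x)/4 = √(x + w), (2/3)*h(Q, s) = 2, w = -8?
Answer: -27120 + 8*I*√2 ≈ -27120.0 + 11.314*I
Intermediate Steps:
h(Q, s) = 3 (h(Q, s) = (3/2)*2 = 3)
a(x) = 4*√(-8 + x) (a(x) = 4*√(x - 8) = 4*√(-8 + x))
g(r) = (12 + r)*(13 + r)
-113*g(h(-2, -5)) + a(0) = -113*(156 + 3² + 25*3) + 4*√(-8 + 0) = -113*(156 + 9 + 75) + 4*√(-8) = -113*240 + 4*(2*I*√2) = -27120 + 8*I*√2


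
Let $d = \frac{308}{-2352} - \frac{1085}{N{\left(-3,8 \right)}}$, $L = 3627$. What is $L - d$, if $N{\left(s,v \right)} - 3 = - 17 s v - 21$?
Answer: $\frac{3963865}{1092} \approx 3629.9$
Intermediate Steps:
$N{\left(s,v \right)} = -18 - 17 s v$ ($N{\left(s,v \right)} = 3 + \left(- 17 s v - 21\right) = 3 - \left(21 + 17 s v\right) = -18 - 17 s v$)
$d = - \frac{3181}{1092}$ ($d = \frac{308}{-2352} - \frac{1085}{-18 - \left(-51\right) 8} = 308 \left(- \frac{1}{2352}\right) - \frac{1085}{-18 + 408} = - \frac{11}{84} - \frac{1085}{390} = - \frac{11}{84} - \frac{217}{78} = - \frac{3181}{1092} \approx -2.913$)
$L - d = 3627 - - \frac{3181}{1092} = 3627 + \frac{3181}{1092} = \frac{3963865}{1092}$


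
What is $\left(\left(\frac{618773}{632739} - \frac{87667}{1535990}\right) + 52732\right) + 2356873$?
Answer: $\frac{2341849673682149407}{971880776610} \approx 2.4096 \cdot 10^{6}$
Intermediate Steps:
$\left(\left(\frac{618773}{632739} - \frac{87667}{1535990}\right) + 52732\right) + 2356873 = \left(\frac{894958810357}{971880776610} + 52732\right) + 2356873 = \frac{51250112071008877}{971880776610} + 2356873 = \frac{2341849673682149407}{971880776610}$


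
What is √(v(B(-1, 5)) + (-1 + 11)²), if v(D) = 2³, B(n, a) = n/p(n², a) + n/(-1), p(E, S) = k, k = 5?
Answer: 6*√3 ≈ 10.392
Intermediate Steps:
p(E, S) = 5
B(n, a) = -4*n/5 (B(n, a) = n/5 + n/(-1) = n*(⅕) + n*(-1) = n/5 - n = -4*n/5)
v(D) = 8
√(v(B(-1, 5)) + (-1 + 11)²) = √(8 + (-1 + 11)²) = √(8 + 10²) = √(8 + 100) = √108 = 6*√3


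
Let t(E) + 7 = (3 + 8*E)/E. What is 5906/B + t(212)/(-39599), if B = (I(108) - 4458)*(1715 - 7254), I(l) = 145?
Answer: 44444512123/200553803588516 ≈ 0.00022161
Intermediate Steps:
t(E) = -7 + (3 + 8*E)/E
B = 23889707 (B = (145 - 4458)*(1715 - 7254) = -4313*(-5539) = 23889707)
5906/B + t(212)/(-39599) = 5906/23889707 + ((3 + 212)/212)/(-39599) = 5906*(1/23889707) + ((1/212)*215)*(-1/39599) = 5906/23889707 + (215/212)*(-1/39599) = 5906/23889707 - 215/8394988 = 44444512123/200553803588516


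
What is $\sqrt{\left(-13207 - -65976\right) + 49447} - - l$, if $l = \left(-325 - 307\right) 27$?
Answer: $-17064 + 2 \sqrt{25554} \approx -16744.0$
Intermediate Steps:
$l = -17064$ ($l = \left(-632\right) 27 = -17064$)
$\sqrt{\left(-13207 - -65976\right) + 49447} - - l = \sqrt{\left(-13207 - -65976\right) + 49447} - \left(-1\right) \left(-17064\right) = \sqrt{\left(-13207 + 65976\right) + 49447} - 17064 = \sqrt{52769 + 49447} - 17064 = \sqrt{102216} - 17064 = 2 \sqrt{25554} - 17064 = -17064 + 2 \sqrt{25554}$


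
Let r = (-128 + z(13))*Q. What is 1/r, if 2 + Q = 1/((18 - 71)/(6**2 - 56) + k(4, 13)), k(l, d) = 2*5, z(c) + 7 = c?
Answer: 253/59292 ≈ 0.0042670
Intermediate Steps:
z(c) = -7 + c
k(l, d) = 10
Q = -486/253 (Q = -2 + 1/((18 - 71)/(6**2 - 56) + 10) = -2 + 1/(-53/(36 - 56) + 10) = -2 + 1/(-53/(-20) + 10) = -2 + 1/(-53*(-1/20) + 10) = -2 + 1/(53/20 + 10) = -2 + 1/(253/20) = -2 + 20/253 = -486/253 ≈ -1.9209)
r = 59292/253 (r = (-128 + (-7 + 13))*(-486/253) = (-128 + 6)*(-486/253) = -122*(-486/253) = 59292/253 ≈ 234.36)
1/r = 1/(59292/253) = 253/59292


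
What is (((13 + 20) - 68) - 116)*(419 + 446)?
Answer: -130615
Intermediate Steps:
(((13 + 20) - 68) - 116)*(419 + 446) = ((33 - 68) - 116)*865 = (-35 - 116)*865 = -151*865 = -130615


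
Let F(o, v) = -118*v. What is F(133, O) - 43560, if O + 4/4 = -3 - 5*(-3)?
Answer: -44858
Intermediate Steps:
O = 11 (O = -1 + (-3 - 5*(-3)) = -1 + (-3 + 15) = -1 + 12 = 11)
F(133, O) - 43560 = -118*11 - 43560 = -1298 - 43560 = -44858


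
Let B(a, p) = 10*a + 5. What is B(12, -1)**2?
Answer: 15625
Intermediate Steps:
B(a, p) = 5 + 10*a
B(12, -1)**2 = (5 + 10*12)**2 = (5 + 120)**2 = 125**2 = 15625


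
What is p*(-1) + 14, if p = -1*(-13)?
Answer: 1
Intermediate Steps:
p = 13
p*(-1) + 14 = 13*(-1) + 14 = -13 + 14 = 1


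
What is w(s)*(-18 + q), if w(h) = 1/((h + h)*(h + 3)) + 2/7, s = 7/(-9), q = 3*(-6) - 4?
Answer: ⅐ ≈ 0.14286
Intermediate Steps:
q = -22 (q = -18 - 4 = -22)
s = -7/9 (s = 7*(-⅑) = -7/9 ≈ -0.77778)
w(h) = 2/7 + 1/(2*h*(3 + h)) (w(h) = 1/((2*h)*(3 + h)) + 2*(⅐) = 1/(2*h*(3 + h)) + 2/7 = 2/7 + 1/(2*h*(3 + h)))
w(s)*(-18 + q) = ((7 + 4*(-7/9)² + 12*(-7/9))/(14*(-7/9)*(3 - 7/9)))*(-18 - 22) = ((1/14)*(-9/7)*(7 + 4*(49/81) - 28/3)/(20/9))*(-40) = ((1/14)*(-9/7)*(9/20)*(7 + 196/81 - 28/3))*(-40) = ((1/14)*(-9/7)*(9/20)*(7/81))*(-40) = -1/280*(-40) = ⅐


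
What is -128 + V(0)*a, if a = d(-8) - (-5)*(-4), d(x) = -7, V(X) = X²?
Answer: -128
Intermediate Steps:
a = -27 (a = -7 - (-5)*(-4) = -7 - 1*20 = -7 - 20 = -27)
-128 + V(0)*a = -128 + 0²*(-27) = -128 + 0*(-27) = -128 + 0 = -128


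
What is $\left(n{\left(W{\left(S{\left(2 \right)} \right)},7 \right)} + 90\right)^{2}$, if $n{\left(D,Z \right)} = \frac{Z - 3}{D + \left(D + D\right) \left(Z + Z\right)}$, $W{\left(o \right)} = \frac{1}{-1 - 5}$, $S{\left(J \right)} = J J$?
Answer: $\frac{6687396}{841} \approx 7951.7$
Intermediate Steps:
$S{\left(J \right)} = J^{2}$
$W{\left(o \right)} = - \frac{1}{6}$ ($W{\left(o \right)} = \frac{1}{-6} = - \frac{1}{6}$)
$n{\left(D,Z \right)} = \frac{-3 + Z}{D + 4 D Z}$ ($n{\left(D,Z \right)} = \frac{-3 + Z}{D + 2 D 2 Z} = \frac{-3 + Z}{D + 4 D Z}$)
$\left(n{\left(W{\left(S{\left(2 \right)} \right)},7 \right)} + 90\right)^{2} = \left(\frac{-3 + 7}{\left(- \frac{1}{6}\right) \left(1 + 4 \cdot 7\right)} + 90\right)^{2} = \left(\left(-6\right) \frac{1}{1 + 28} \cdot 4 + 90\right)^{2} = \left(\left(-6\right) \frac{1}{29} \cdot 4 + 90\right)^{2} = \left(- \frac{24}{29} + 90\right)^{2} = \left(\frac{2586}{29}\right)^{2} = \frac{6687396}{841}$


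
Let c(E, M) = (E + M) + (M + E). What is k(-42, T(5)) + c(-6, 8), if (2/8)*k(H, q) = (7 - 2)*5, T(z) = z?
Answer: 104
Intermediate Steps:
c(E, M) = 2*E + 2*M (c(E, M) = (E + M) + (E + M) = 2*E + 2*M)
k(H, q) = 100 (k(H, q) = 4*((7 - 2)*5) = 4*(5*5) = 4*25 = 100)
k(-42, T(5)) + c(-6, 8) = 100 + (2*(-6) + 2*8) = 100 + (-12 + 16) = 100 + 4 = 104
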